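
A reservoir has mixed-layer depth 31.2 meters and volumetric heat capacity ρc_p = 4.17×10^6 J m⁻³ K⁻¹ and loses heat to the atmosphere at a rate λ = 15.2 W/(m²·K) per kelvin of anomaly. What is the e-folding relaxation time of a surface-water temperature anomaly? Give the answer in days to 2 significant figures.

99 days

Areal heat capacity C = ρc_p × D = 4.17×10^6 × 31.2 = 1.30×10^8 J m⁻² K⁻¹.
Relaxation time τ = C / λ = 1.30×10^8 / 15.2 = 8.56×10^6 s.
In days: 8.56×10^6 s / (86400 s/day) = 99.1 days.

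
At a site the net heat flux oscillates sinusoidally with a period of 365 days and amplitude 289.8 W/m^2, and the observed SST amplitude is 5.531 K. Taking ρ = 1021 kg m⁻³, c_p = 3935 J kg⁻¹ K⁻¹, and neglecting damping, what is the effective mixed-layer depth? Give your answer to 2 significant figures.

ω = 2π / 3.15×10^7 s = 1.99×10^-7 s⁻¹.
Required C = F₀ / (A ω) = 289.8 / (5.531 × 1.99×10^-7) = 2.63×10^8 J/(m²·K).
D = C / (ρ c_p) = 2.63×10^8 / (1021 × 3935) = 65.5 m.

65 m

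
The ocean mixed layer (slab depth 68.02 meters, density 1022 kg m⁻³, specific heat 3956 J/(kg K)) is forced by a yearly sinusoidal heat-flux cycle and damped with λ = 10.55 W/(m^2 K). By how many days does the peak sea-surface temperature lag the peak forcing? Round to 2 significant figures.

80 days

Areal heat capacity C = ρ c_p D = 1022 × 3956 × 68.02 = 2.75×10^8 J m⁻² K⁻¹.
ω = 2π / 3.15×10^7 s = 1.99×10^-7 s⁻¹.
Phase lag φ = arctan(Cω/λ) = arctan(54.8/10.55) = 1.38 rad.
Time lag = φ / ω = 1.38 / 1.99×10^-7 = 6.93×10^6 s = 80.2 days.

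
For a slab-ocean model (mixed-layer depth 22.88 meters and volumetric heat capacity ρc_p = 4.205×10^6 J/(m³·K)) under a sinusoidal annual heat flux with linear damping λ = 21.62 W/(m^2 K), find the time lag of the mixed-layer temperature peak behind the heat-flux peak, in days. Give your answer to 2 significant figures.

42 days

Areal heat capacity C = ρc_p × D = 4.205×10^6 × 22.88 = 9.62×10^7 J/(m²·K).
ω = 2π / 3.15×10^7 s = 1.99×10^-7 s⁻¹.
Phase lag φ = arctan(Cω/λ) = arctan(19.2/21.62) = 0.725 rad.
Time lag = φ / ω = 0.725 / 1.99×10^-7 = 3.64×10^6 s = 42.1 days.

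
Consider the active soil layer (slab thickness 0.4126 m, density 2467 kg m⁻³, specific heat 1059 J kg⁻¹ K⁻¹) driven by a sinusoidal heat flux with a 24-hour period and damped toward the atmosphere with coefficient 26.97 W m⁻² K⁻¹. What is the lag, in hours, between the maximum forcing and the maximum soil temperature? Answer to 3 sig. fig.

Areal heat capacity C = ρ c_p D = 2467 × 1059 × 0.4126 = 1.08×10^6 J m⁻² K⁻¹.
ω = 2π / 86400 s = 7.27×10^-5 s⁻¹.
Phase lag φ = arctan(Cω/λ) = arctan(78.4/26.97) = 1.24 rad.
Time lag = φ / ω = 1.24 / 7.27×10^-5 = 17000 s = 4.73 hours.

4.73 hours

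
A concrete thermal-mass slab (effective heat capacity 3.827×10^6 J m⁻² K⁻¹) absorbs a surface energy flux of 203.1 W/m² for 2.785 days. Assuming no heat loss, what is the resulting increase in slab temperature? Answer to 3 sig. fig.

Areal heat capacity C = 3.827×10^6 J m⁻² K⁻¹ (given).
Net heat input Q = F Δt = 203.1 × (2.785 days × 86400 s/day) = 4.89×10^7 J/m².
ΔT = Q / C = 4.89×10^7 / 3.83×10^6 = 12.8 K.

12.8 K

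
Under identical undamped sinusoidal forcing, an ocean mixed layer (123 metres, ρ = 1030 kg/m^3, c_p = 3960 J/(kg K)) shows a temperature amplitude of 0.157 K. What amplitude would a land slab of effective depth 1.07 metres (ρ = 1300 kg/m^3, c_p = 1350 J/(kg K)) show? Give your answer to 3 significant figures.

41.9 K

C_ocean = 5.02×10^8 J/(m²·K); C_land = 1.88×10^6 J/(m²·K).
A ∝ 1/C ⇒ A_land = A_ocean × C_ocean/C_land = 0.157 × 267 = 41.9 K.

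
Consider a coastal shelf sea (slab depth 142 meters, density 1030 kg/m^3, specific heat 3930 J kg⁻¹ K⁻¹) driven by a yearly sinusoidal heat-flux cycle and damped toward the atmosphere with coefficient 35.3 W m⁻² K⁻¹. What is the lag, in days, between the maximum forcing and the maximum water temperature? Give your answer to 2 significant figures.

Areal heat capacity C = ρ c_p D = 1030 × 3930 × 142 = 5.75×10^8 J/(m²·K).
ω = 2π / 3.15×10^7 s = 1.99×10^-7 s⁻¹.
Phase lag φ = arctan(Cω/λ) = arctan(115/35.3) = 1.27 rad.
Time lag = φ / ω = 1.27 / 1.99×10^-7 = 6.38×10^6 s = 73.9 days.

74 days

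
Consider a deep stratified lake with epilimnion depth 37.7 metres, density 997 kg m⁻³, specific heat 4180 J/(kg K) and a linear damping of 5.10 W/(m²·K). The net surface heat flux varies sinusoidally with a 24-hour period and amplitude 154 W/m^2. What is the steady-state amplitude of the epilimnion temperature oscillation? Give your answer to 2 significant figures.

Areal heat capacity C = ρ c_p D = 997 × 4180 × 37.7 = 1.57×10^8 J/(m^2 K).
Angular frequency ω = 2π / T = 2π / 86400 s = 7.27×10^-5 s⁻¹.
√((Cω)² + λ²) = √((11400)² + 5.10²) = 11400 W/(m²·K).
Amplitude A = F₀ / √((Cω)²+λ²) = 154 / 11400 = 0.0135 K.

0.013 K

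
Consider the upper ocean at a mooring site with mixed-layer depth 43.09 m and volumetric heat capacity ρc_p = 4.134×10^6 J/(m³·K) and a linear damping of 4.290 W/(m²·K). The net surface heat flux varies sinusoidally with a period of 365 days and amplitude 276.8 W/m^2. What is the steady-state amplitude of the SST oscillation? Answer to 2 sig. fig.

7.7 K

Areal heat capacity C = ρc_p × D = 4.134×10^6 × 43.09 = 1.78×10^8 J/(m²·K).
Angular frequency ω = 2π / T = 2π / 3.15×10^7 s = 1.99×10^-7 s⁻¹.
√((Cω)² + λ²) = √((35.5)² + 4.290²) = 35.7 W/(m²·K).
Amplitude A = F₀ / √((Cω)²+λ²) = 276.8 / 35.7 = 7.74 K.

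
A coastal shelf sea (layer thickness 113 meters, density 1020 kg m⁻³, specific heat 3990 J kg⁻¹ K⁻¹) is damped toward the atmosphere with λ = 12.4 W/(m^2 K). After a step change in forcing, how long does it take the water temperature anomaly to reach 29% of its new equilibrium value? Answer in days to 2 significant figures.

Areal heat capacity C = ρ c_p D = 1020 × 3990 × 113 = 4.60×10^8 J/(m²·K).
τ = C / λ = 4.60×10^8 / 12.4 = 3.71×10^7 s.
Fraction reached: 1 − e^(−t/τ) = 0.29 ⇒ t = −τ ln(1 − 0.29) = τ × 0.342.
t = 1.27×10^7 s = 147 days.

150 days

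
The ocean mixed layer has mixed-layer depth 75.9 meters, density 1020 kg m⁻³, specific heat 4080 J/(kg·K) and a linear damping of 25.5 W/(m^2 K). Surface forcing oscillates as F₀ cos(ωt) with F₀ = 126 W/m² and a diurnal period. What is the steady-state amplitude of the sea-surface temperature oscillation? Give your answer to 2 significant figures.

Areal heat capacity C = ρ c_p D = 1020 × 4080 × 75.9 = 3.16×10^8 J/(m²·K).
Angular frequency ω = 2π / T = 2π / 86400 s = 7.27×10^-5 s⁻¹.
√((Cω)² + λ²) = √((23000)² + 25.5²) = 23000 W/(m²·K).
Amplitude A = F₀ / √((Cω)²+λ²) = 126 / 23000 = 0.00549 K.

0.0055 K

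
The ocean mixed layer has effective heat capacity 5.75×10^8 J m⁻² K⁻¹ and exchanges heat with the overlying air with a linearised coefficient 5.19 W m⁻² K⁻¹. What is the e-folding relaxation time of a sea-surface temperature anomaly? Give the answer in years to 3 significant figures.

3.51 years

Areal heat capacity C = 5.75×10^8 J m⁻² K⁻¹ (given).
Relaxation time τ = C / λ = 5.75×10^8 / 5.19 = 1.11×10^8 s.
In years: 1.11×10^8 s / (3.156×10^7 s/year) = 3.51 years.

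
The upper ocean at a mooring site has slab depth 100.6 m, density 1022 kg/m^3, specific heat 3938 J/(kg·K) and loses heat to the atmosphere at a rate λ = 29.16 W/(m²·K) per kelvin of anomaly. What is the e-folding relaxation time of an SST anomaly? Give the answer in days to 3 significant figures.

161 days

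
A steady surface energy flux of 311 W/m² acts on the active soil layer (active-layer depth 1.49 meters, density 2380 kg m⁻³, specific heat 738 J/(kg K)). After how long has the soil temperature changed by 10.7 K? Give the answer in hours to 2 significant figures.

25 hours

Areal heat capacity C = ρ c_p D = 2380 × 738 × 1.49 = 2.62×10^6 J/(m²·K).
Time required: Δt = C ΔT / F = 2.62×10^6 × 10.7 / 311 = 90000 s.
In hours: 90000 s / (3600 s/hour) = 25.0 hours.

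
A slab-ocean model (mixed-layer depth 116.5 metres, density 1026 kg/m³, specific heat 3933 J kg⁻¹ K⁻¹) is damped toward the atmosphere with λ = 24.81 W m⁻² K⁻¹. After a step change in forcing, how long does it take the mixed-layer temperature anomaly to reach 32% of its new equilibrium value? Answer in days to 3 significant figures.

84.6 days

Areal heat capacity C = ρ c_p D = 1026 × 3933 × 116.5 = 4.70×10^8 J/(m^2 K).
τ = C / λ = 4.70×10^8 / 24.81 = 1.89×10^7 s.
Fraction reached: 1 − e^(−t/τ) = 0.32 ⇒ t = −τ ln(1 − 0.32) = τ × 0.386.
t = 7.31×10^6 s = 84.6 days.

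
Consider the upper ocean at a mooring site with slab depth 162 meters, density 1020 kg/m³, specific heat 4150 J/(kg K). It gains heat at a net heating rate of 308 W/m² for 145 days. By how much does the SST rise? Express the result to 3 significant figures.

Areal heat capacity C = ρ c_p D = 1020 × 4150 × 162 = 6.86×10^8 J m⁻² K⁻¹.
Net heat input Q = F Δt = 308 × (145 days × 86400 s/day) = 3.86×10^9 J/m².
ΔT = Q / C = 3.86×10^9 / 6.86×10^8 = 5.63 K.

5.63 K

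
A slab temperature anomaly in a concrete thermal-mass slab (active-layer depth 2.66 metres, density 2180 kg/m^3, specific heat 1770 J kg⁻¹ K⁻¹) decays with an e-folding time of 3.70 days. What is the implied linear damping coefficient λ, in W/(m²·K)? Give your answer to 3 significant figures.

32.1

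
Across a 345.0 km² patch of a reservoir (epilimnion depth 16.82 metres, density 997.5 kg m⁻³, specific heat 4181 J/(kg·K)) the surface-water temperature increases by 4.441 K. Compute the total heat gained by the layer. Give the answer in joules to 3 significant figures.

1.07×10^17 J

Areal heat capacity C = ρ c_p D = 997.5 × 4181 × 16.82 = 7.01×10^7 J m⁻² K⁻¹.
Heat per unit area: q = C ΔT = 7.01×10^7 × 4.441 = 3.12×10^8 J/m².
Total heat: Q = q × A = 3.12×10^8 × (345.0 × 10⁶ m²) = 1.07×10^17 J.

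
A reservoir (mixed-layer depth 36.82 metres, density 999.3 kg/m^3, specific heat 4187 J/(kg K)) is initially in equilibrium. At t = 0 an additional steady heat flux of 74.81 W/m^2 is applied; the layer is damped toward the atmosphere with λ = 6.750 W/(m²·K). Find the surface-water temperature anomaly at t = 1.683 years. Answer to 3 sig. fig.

Areal heat capacity C = ρ c_p D = 999.3 × 4187 × 36.82 = 1.54×10^8 J/(m²·K).
τ = C / λ = 1.54×10^8 / 6.750 = 2.28×10^7 s.
Equilibrium anomaly ΔT_eq = F / λ = 74.81 / 6.750 = 11.1 K.
t = 1.683 years = 5.31×10^7 s, so t/τ = 2.33.
ΔT(t) = ΔT_eq (1 − e^(−t/τ)) = 11.1 × (1 − e^−2.33) = 10.0 K.

10.0 K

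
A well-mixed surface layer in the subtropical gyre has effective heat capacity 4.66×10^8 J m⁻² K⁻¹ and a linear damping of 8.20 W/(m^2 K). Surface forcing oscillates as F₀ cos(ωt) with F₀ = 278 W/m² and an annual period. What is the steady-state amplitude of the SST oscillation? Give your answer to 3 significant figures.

Areal heat capacity C = 4.66×10^8 J m⁻² K⁻¹ (given).
Angular frequency ω = 2π / T = 2π / 3.15×10^7 s = 1.99×10^-7 s⁻¹.
√((Cω)² + λ²) = √((92.8)² + 8.20²) = 93.2 W/(m²·K).
Amplitude A = F₀ / √((Cω)²+λ²) = 278 / 93.2 = 2.98 K.

2.98 K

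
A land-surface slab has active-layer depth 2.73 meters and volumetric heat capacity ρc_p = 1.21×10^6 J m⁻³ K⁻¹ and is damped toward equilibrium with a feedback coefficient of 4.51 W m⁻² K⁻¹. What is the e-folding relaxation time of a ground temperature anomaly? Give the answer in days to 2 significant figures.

Areal heat capacity C = ρc_p × D = 1.21×10^6 × 2.73 = 3.30×10^6 J m⁻² K⁻¹.
Relaxation time τ = C / λ = 3.30×10^6 / 4.51 = 7.32×10^5 s.
In days: 7.32×10^5 s / (86400 s/day) = 8.48 days.

8.5 days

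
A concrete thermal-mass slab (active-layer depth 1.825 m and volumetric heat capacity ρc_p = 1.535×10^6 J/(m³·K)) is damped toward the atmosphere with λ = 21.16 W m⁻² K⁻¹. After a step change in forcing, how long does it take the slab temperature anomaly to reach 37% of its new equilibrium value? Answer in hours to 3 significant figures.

17.0 hours

Areal heat capacity C = ρc_p × D = 1.535×10^6 × 1.825 = 2.80×10^6 J m⁻² K⁻¹.
τ = C / λ = 2.80×10^6 / 21.16 = 1.32×10^5 s.
Fraction reached: 1 − e^(−t/τ) = 0.37 ⇒ t = −τ ln(1 − 0.37) = τ × 0.462.
t = 61200 s = 17.0 hours.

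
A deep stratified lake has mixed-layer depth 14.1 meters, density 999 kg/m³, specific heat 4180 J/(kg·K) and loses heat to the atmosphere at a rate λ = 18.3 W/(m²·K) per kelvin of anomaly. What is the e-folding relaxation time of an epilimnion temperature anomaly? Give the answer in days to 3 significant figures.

37.2 days

Areal heat capacity C = ρ c_p D = 999 × 4180 × 14.1 = 5.89×10^7 J/(m²·K).
Relaxation time τ = C / λ = 5.89×10^7 / 18.3 = 3.22×10^6 s.
In days: 3.22×10^6 s / (86400 s/day) = 37.2 days.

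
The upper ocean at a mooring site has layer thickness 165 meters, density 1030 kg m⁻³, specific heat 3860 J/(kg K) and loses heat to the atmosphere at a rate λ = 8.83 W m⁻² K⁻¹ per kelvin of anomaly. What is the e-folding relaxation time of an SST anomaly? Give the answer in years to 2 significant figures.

Areal heat capacity C = ρ c_p D = 1030 × 3860 × 165 = 6.56×10^8 J m⁻² K⁻¹.
Relaxation time τ = C / λ = 6.56×10^8 / 8.83 = 7.43×10^7 s.
In years: 7.43×10^7 s / (3.156×10^7 s/year) = 2.35 years.

2.4 years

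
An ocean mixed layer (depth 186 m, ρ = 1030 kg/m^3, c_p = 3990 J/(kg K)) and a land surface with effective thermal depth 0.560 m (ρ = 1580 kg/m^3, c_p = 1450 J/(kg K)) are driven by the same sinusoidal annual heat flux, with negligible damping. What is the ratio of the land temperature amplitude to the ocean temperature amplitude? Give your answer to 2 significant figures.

600

C_ocean = 1030 × 3990 × 186 = 7.64×10^8 J/(m²·K).
C_land = 1580 × 1450 × 0.560 = 1.28×10^6 J/(m²·K).
Undamped amplitude ∝ 1/C, so A_land/A_ocean = C_ocean/C_land = 596.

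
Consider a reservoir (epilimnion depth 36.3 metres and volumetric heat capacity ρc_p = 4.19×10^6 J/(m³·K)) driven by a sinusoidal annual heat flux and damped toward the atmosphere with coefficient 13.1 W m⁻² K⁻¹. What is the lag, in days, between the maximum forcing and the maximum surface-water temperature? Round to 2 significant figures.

68 days

Areal heat capacity C = ρc_p × D = 4.19×10^6 × 36.3 = 1.52×10^8 J/(m²·K).
ω = 2π / 3.15×10^7 s = 1.99×10^-7 s⁻¹.
Phase lag φ = arctan(Cω/λ) = arctan(30.3/13.1) = 1.16 rad.
Time lag = φ / ω = 1.16 / 1.99×10^-7 = 5.84×10^6 s = 67.5 days.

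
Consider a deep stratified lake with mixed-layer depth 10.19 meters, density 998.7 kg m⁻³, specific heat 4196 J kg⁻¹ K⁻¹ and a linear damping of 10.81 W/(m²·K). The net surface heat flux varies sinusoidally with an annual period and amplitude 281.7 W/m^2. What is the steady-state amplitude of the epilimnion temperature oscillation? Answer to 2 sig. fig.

Areal heat capacity C = ρ c_p D = 998.7 × 4196 × 10.19 = 4.27×10^7 J m⁻² K⁻¹.
Angular frequency ω = 2π / T = 2π / 3.15×10^7 s = 1.99×10^-7 s⁻¹.
√((Cω)² + λ²) = √((8.51)² + 10.81²) = 13.8 W/(m²·K).
Amplitude A = F₀ / √((Cω)²+λ²) = 281.7 / 13.8 = 20.5 K.

20 K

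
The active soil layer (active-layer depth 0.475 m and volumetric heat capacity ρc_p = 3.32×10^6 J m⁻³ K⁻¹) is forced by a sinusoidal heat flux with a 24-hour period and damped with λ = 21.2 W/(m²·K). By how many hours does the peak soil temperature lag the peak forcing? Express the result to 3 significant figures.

5.30 hours

Areal heat capacity C = ρc_p × D = 3.32×10^6 × 0.475 = 1.58×10^6 J/(m^2 K).
ω = 2π / 86400 s = 7.27×10^-5 s⁻¹.
Phase lag φ = arctan(Cω/λ) = arctan(115/21.2) = 1.39 rad.
Time lag = φ / ω = 1.39 / 7.27×10^-5 = 19100 s = 5.30 hours.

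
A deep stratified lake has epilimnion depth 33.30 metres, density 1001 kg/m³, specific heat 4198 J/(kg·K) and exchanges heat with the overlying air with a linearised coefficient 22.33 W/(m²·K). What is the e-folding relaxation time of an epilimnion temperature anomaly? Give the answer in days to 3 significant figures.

72.5 days

Areal heat capacity C = ρ c_p D = 1001 × 4198 × 33.30 = 1.40×10^8 J m⁻² K⁻¹.
Relaxation time τ = C / λ = 1.40×10^8 / 22.33 = 6.27×10^6 s.
In days: 6.27×10^6 s / (86400 s/day) = 72.5 days.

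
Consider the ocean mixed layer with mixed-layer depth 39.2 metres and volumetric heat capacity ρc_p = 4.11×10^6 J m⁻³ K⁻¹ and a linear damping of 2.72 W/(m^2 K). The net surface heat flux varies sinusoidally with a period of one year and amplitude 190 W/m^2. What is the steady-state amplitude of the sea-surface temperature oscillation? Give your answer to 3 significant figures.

Areal heat capacity C = ρc_p × D = 4.11×10^6 × 39.2 = 1.61×10^8 J/(m²·K).
Angular frequency ω = 2π / T = 2π / 3.15×10^7 s = 1.99×10^-7 s⁻¹.
√((Cω)² + λ²) = √((32.1)² + 2.72²) = 32.2 W/(m²·K).
Amplitude A = F₀ / √((Cω)²+λ²) = 190 / 32.2 = 5.90 K.

5.90 K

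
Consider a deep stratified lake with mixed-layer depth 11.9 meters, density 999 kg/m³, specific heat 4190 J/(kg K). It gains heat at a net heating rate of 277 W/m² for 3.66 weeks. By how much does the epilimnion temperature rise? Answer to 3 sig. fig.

Areal heat capacity C = ρ c_p D = 999 × 4190 × 11.9 = 4.98×10^7 J/(m²·K).
Net heat input Q = F Δt = 277 × (3.66 weeks × 6.048×10^5 s/week) = 6.13×10^8 J/m².
ΔT = Q / C = 6.13×10^8 / 4.98×10^7 = 12.3 K.

12.3 K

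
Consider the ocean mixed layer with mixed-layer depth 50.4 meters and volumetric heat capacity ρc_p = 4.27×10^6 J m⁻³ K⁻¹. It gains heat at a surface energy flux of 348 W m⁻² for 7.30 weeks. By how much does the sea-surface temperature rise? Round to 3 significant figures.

Areal heat capacity C = ρc_p × D = 4.27×10^6 × 50.4 = 2.15×10^8 J m⁻² K⁻¹.
Net heat input Q = F Δt = 348 × (7.30 weeks × 6.048×10^5 s/week) = 1.54×10^9 J/m².
ΔT = Q / C = 1.54×10^9 / 2.15×10^8 = 7.14 K.

7.14 K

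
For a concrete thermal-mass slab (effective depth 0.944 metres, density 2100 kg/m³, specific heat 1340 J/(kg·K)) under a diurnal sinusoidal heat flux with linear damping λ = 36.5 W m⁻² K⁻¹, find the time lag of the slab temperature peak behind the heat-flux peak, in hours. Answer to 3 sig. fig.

Areal heat capacity C = ρ c_p D = 2100 × 1340 × 0.944 = 2.66×10^6 J/(m^2 K).
ω = 2π / 86400 s = 7.27×10^-5 s⁻¹.
Phase lag φ = arctan(Cω/λ) = arctan(193/36.5) = 1.38 rad.
Time lag = φ / ω = 1.38 / 7.27×10^-5 = 19000 s = 5.29 hours.

5.29 hours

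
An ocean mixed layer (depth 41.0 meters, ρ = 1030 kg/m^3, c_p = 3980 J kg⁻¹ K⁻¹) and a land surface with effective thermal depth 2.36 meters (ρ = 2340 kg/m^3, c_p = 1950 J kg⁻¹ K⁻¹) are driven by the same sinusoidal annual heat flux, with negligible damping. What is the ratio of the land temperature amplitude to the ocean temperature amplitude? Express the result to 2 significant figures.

16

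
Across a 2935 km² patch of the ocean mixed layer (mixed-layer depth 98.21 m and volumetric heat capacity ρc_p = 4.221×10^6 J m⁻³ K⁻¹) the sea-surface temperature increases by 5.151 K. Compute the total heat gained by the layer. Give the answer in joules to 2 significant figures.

Areal heat capacity C = ρc_p × D = 4.221×10^6 × 98.21 = 4.15×10^8 J m⁻² K⁻¹.
Heat per unit area: q = C ΔT = 4.15×10^8 × 5.151 = 2.14×10^9 J/m².
Total heat: Q = q × A = 2.14×10^9 × (2935 × 10⁶ m²) = 6.27×10^18 J.

6.3×10^18 J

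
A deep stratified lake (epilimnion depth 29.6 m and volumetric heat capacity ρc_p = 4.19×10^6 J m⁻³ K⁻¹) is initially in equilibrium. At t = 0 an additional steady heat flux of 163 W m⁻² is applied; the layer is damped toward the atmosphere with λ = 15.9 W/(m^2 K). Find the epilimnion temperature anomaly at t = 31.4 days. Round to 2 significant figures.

Areal heat capacity C = ρc_p × D = 4.19×10^6 × 29.6 = 1.24×10^8 J/(m^2 K).
τ = C / λ = 1.24×10^8 / 15.9 = 7.80×10^6 s.
Equilibrium anomaly ΔT_eq = F / λ = 163 / 15.9 = 10.3 K.
t = 31.4 days = 2.71×10^6 s, so t/τ = 0.348.
ΔT(t) = ΔT_eq (1 − e^(−t/τ)) = 10.3 × (1 − e^−0.348) = 3.01 K.

3.0 K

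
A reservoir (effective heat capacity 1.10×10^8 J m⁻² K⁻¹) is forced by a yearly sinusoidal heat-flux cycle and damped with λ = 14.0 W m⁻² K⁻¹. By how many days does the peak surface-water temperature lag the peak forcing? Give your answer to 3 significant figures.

Areal heat capacity C = 1.10×10^8 J m⁻² K⁻¹ (given).
ω = 2π / 3.15×10^7 s = 1.99×10^-7 s⁻¹.
Phase lag φ = arctan(Cω/λ) = arctan(21.9/14.0) = 1.00 rad.
Time lag = φ / ω = 1.00 / 1.99×10^-7 = 5.03×10^6 s = 58.2 days.

58.2 days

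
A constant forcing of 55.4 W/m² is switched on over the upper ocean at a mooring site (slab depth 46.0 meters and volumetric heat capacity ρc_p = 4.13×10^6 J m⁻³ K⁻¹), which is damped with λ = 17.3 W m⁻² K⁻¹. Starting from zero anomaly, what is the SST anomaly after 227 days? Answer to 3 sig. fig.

2.67 K

Areal heat capacity C = ρc_p × D = 4.13×10^6 × 46.0 = 1.90×10^8 J/(m^2 K).
τ = C / λ = 1.90×10^8 / 17.3 = 1.10×10^7 s.
Equilibrium anomaly ΔT_eq = F / λ = 55.4 / 17.3 = 3.20 K.
t = 227 days = 1.96×10^7 s, so t/τ = 1.79.
ΔT(t) = ΔT_eq (1 − e^(−t/τ)) = 3.20 × (1 − e^−1.79) = 2.67 K.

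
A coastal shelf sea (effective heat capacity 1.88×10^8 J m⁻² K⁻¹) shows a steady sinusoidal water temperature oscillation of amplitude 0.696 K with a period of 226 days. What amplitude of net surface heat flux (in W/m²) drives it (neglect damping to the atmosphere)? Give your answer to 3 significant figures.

42.1

Areal heat capacity C = 1.88×10^8 J m⁻² K⁻¹ (given).
ω = 2π / 1.95×10^7 s = 3.22×10^-7 s⁻¹.
Cω = 1.88×10^8 × 3.22×10^-7 = 60.5 W/(m²·K).
F₀ = A × Cω = 0.696 × 60.5 = 42.1 W/m².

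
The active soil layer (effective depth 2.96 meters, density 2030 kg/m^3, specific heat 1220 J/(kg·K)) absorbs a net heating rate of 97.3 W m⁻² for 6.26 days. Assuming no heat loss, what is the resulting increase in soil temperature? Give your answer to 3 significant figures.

Areal heat capacity C = ρ c_p D = 2030 × 1220 × 2.96 = 7.33×10^6 J/(m^2 K).
Net heat input Q = F Δt = 97.3 × (6.26 days × 86400 s/day) = 5.26×10^7 J/m².
ΔT = Q / C = 5.26×10^7 / 7.33×10^6 = 7.18 K.

7.18 K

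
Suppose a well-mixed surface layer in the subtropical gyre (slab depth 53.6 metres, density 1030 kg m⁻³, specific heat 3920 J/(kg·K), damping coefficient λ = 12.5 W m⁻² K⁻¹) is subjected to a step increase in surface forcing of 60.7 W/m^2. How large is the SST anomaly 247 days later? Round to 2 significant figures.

Areal heat capacity C = ρ c_p D = 1030 × 3920 × 53.6 = 2.16×10^8 J/(m²·K).
τ = C / λ = 2.16×10^8 / 12.5 = 1.73×10^7 s.
Equilibrium anomaly ΔT_eq = F / λ = 60.7 / 12.5 = 4.86 K.
t = 247 days = 2.13×10^7 s, so t/τ = 1.23.
ΔT(t) = ΔT_eq (1 − e^(−t/τ)) = 4.86 × (1 − e^−1.23) = 3.44 K.

3.4 K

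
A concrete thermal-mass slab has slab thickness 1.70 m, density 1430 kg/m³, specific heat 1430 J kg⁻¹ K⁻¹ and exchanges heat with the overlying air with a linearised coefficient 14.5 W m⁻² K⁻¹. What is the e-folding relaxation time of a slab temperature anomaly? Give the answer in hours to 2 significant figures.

Areal heat capacity C = ρ c_p D = 1430 × 1430 × 1.70 = 3.48×10^6 J/(m²·K).
Relaxation time τ = C / λ = 3.48×10^6 / 14.5 = 2.40×10^5 s.
In hours: 2.40×10^5 s / (3600 s/hour) = 66.6 hours.

67 hours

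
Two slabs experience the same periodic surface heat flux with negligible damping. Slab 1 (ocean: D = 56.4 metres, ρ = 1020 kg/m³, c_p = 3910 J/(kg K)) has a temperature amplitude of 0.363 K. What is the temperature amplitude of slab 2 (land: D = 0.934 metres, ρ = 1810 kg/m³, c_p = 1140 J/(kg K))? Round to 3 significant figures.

42.4 K

C_ocean = 2.25×10^8 J/(m²·K); C_land = 1.93×10^6 J/(m²·K).
A ∝ 1/C ⇒ A_land = A_ocean × C_ocean/C_land = 0.363 × 117 = 42.4 K.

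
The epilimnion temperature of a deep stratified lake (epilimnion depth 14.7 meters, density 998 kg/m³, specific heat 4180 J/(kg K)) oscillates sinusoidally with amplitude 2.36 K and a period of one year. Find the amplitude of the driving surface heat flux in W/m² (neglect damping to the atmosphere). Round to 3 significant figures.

Areal heat capacity C = ρ c_p D = 998 × 4180 × 14.7 = 6.13×10^7 J m⁻² K⁻¹.
ω = 2π / 3.15×10^7 s = 1.99×10^-7 s⁻¹.
Cω = 6.13×10^7 × 1.99×10^-7 = 12.2 W/(m²·K).
F₀ = A × Cω = 2.36 × 12.2 = 28.8 W/m².

28.8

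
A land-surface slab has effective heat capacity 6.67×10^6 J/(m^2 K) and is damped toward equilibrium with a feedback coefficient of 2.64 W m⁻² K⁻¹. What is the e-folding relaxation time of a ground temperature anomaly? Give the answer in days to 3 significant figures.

Areal heat capacity C = 6.67×10^6 J/(m^2 K) (given).
Relaxation time τ = C / λ = 6.67×10^6 / 2.64 = 2.53×10^6 s.
In days: 2.53×10^6 s / (86400 s/day) = 29.2 days.

29.2 days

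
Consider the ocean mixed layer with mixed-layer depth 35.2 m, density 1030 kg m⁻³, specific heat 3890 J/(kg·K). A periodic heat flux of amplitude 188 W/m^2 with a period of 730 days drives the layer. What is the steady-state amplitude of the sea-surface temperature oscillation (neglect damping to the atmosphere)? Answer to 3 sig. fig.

13.4 K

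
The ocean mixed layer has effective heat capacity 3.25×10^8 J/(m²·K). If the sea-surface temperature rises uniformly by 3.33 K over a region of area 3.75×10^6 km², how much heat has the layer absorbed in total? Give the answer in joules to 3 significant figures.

4.06×10^21 J

Areal heat capacity C = 3.25×10^8 J/(m²·K) (given).
Heat per unit area: q = C ΔT = 3.25×10^8 × 3.33 = 1.08×10^9 J/m².
Total heat: Q = q × A = 1.08×10^9 × (3.75×10^6 × 10⁶ m²) = 4.06×10^21 J.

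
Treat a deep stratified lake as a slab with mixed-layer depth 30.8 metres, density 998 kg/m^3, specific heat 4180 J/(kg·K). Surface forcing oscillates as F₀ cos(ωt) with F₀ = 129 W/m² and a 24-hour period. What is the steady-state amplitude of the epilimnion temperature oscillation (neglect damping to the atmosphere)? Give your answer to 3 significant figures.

0.0138 K

Areal heat capacity C = ρ c_p D = 998 × 4180 × 30.8 = 1.28×10^8 J/(m²·K).
Angular frequency ω = 2π / T = 2π / 86400 s = 7.27×10^-5 s⁻¹.
Cω = 1.28×10^8 × 7.27×10^-5 = 9340 W/(m²·K).
Amplitude A = F₀ / (Cω) = 129 / 9340 = 0.0138 K.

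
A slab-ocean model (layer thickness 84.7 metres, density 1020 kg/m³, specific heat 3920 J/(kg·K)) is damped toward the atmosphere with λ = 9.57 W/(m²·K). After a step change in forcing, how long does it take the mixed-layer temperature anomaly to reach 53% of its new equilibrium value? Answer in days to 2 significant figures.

310 days

Areal heat capacity C = ρ c_p D = 1020 × 3920 × 84.7 = 3.39×10^8 J/(m^2 K).
τ = C / λ = 3.39×10^8 / 9.57 = 3.54×10^7 s.
Fraction reached: 1 − e^(−t/τ) = 0.53 ⇒ t = −τ ln(1 − 0.53) = τ × 0.755.
t = 2.67×10^7 s = 309 days.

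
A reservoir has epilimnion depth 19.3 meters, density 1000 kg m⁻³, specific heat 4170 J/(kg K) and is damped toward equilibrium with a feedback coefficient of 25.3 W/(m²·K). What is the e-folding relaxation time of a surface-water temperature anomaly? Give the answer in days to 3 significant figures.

Areal heat capacity C = ρ c_p D = 1000 × 4170 × 19.3 = 8.05×10^7 J/(m^2 K).
Relaxation time τ = C / λ = 8.05×10^7 / 25.3 = 3.18×10^6 s.
In days: 3.18×10^6 s / (86400 s/day) = 36.8 days.

36.8 days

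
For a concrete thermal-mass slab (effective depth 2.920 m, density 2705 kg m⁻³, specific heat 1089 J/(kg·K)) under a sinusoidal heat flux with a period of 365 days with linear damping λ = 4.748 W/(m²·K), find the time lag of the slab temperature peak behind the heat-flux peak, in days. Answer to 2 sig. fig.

20 days

Areal heat capacity C = ρ c_p D = 2705 × 1089 × 2.920 = 8.60×10^6 J/(m^2 K).
ω = 2π / 3.15×10^7 s = 1.99×10^-7 s⁻¹.
Phase lag φ = arctan(Cω/λ) = arctan(1.71/4.748) = 0.346 rad.
Time lag = φ / ω = 0.346 / 1.99×10^-7 = 1.74×10^6 s = 20.1 days.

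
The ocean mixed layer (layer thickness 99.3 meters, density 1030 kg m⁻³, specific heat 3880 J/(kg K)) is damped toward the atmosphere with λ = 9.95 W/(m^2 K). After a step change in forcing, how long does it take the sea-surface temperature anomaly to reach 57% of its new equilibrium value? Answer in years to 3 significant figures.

Areal heat capacity C = ρ c_p D = 1030 × 3880 × 99.3 = 3.97×10^8 J/(m²·K).
τ = C / λ = 3.97×10^8 / 9.95 = 3.99×10^7 s.
Fraction reached: 1 − e^(−t/τ) = 0.57 ⇒ t = −τ ln(1 − 0.57) = τ × 0.844.
t = 3.37×10^7 s = 1.07 years.

1.07 years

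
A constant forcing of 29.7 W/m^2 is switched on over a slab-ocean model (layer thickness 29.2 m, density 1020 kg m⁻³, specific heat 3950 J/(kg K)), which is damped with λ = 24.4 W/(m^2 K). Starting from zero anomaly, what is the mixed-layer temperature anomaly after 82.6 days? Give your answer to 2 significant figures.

Areal heat capacity C = ρ c_p D = 1020 × 3950 × 29.2 = 1.18×10^8 J/(m²·K).
τ = C / λ = 1.18×10^8 / 24.4 = 4.82×10^6 s.
Equilibrium anomaly ΔT_eq = F / λ = 29.7 / 24.4 = 1.22 K.
t = 82.6 days = 7.14×10^6 s, so t/τ = 1.48.
ΔT(t) = ΔT_eq (1 − e^(−t/τ)) = 1.22 × (1 − e^−1.48) = 0.940 K.

0.94 K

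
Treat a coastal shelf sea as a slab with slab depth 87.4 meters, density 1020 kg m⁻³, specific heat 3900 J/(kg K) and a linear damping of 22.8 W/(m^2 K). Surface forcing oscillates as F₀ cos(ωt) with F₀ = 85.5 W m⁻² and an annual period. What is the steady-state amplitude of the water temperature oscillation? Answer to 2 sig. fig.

Areal heat capacity C = ρ c_p D = 1020 × 3900 × 87.4 = 3.48×10^8 J m⁻² K⁻¹.
Angular frequency ω = 2π / T = 2π / 3.15×10^7 s = 1.99×10^-7 s⁻¹.
√((Cω)² + λ²) = √((69.3)² + 22.8²) = 72.9 W/(m²·K).
Amplitude A = F₀ / √((Cω)²+λ²) = 85.5 / 72.9 = 1.17 K.

1.2 K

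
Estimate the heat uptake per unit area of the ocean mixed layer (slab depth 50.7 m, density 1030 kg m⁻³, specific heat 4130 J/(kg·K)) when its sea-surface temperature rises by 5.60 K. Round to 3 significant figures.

1.21×10^9

Areal heat capacity C = ρ c_p D = 1030 × 4130 × 50.7 = 2.16×10^8 J/(m^2 K).
ΔQ = C ΔT = 2.16×10^8 × 5.60 = 1.21×10^9 J/m².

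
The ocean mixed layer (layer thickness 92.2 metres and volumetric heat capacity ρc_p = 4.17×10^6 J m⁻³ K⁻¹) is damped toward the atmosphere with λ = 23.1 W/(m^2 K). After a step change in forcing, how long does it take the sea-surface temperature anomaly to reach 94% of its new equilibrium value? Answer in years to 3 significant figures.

1.48 years

Areal heat capacity C = ρc_p × D = 4.17×10^6 × 92.2 = 3.84×10^8 J/(m²·K).
τ = C / λ = 3.84×10^8 / 23.1 = 1.66×10^7 s.
Fraction reached: 1 − e^(−t/τ) = 0.94 ⇒ t = −τ ln(1 − 0.94) = τ × 2.81.
t = 4.68×10^7 s = 1.48 years.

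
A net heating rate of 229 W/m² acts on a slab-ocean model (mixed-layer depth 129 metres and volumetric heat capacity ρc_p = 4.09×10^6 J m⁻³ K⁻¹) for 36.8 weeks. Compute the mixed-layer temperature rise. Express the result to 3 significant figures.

9.66 K

Areal heat capacity C = ρc_p × D = 4.09×10^6 × 129 = 5.28×10^8 J/(m^2 K).
Net heat input Q = F Δt = 229 × (36.8 weeks × 6.048×10^5 s/week) = 5.10×10^9 J/m².
ΔT = Q / C = 5.10×10^9 / 5.28×10^8 = 9.66 K.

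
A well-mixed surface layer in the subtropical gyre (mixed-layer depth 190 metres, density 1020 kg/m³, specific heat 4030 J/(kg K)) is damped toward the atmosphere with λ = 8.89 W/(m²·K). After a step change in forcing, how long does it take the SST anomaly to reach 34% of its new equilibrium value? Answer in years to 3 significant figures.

1.16 years

Areal heat capacity C = ρ c_p D = 1020 × 4030 × 190 = 7.81×10^8 J/(m²·K).
τ = C / λ = 7.81×10^8 / 8.89 = 8.79×10^7 s.
Fraction reached: 1 − e^(−t/τ) = 0.34 ⇒ t = −τ ln(1 − 0.34) = τ × 0.416.
t = 3.65×10^7 s = 1.16 years.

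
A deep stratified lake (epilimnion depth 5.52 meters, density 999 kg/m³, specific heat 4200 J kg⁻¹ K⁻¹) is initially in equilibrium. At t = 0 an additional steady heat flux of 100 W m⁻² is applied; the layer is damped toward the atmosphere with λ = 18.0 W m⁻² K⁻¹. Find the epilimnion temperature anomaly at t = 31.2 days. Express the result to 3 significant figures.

Areal heat capacity C = ρ c_p D = 999 × 4200 × 5.52 = 2.32×10^7 J m⁻² K⁻¹.
τ = C / λ = 2.32×10^7 / 18.0 = 1.29×10^6 s.
Equilibrium anomaly ΔT_eq = F / λ = 100 / 18.0 = 5.56 K.
t = 31.2 days = 2.70×10^6 s, so t/τ = 2.10.
ΔT(t) = ΔT_eq (1 − e^(−t/τ)) = 5.56 × (1 − e^−2.10) = 4.87 K.

4.87 K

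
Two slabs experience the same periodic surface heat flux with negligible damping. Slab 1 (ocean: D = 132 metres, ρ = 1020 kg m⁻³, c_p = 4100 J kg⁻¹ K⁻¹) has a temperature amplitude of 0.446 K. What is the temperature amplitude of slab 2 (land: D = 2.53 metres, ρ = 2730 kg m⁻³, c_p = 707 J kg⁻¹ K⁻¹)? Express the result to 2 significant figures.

50 K

C_ocean = 5.52×10^8 J/(m²·K); C_land = 4.88×10^6 J/(m²·K).
A ∝ 1/C ⇒ A_land = A_ocean × C_ocean/C_land = 0.446 × 113 = 50.4 K.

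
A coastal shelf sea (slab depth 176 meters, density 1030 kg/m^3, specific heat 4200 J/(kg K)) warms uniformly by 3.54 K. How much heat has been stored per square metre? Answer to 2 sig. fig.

2.7×10^9

Areal heat capacity C = ρ c_p D = 1030 × 4200 × 176 = 7.61×10^8 J/(m²·K).
ΔQ = C ΔT = 7.61×10^8 × 3.54 = 2.70×10^9 J/m².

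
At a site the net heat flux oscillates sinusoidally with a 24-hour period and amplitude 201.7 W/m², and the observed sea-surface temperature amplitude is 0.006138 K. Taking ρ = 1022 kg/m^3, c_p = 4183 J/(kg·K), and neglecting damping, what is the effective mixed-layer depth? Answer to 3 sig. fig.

ω = 2π / 86400 s = 7.27×10^-5 s⁻¹.
Required C = F₀ / (A ω) = 201.7 / (0.006138 × 7.27×10^-5) = 4.52×10^8 J/(m²·K).
D = C / (ρ c_p) = 4.52×10^8 / (1022 × 4183) = 106 m.

106 m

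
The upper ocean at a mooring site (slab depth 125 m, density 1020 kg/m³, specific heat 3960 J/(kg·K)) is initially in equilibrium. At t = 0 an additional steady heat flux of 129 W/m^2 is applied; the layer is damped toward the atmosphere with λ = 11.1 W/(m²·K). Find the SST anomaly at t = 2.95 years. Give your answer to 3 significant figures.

10.1 K

Areal heat capacity C = ρ c_p D = 1020 × 3960 × 125 = 5.05×10^8 J/(m²·K).
τ = C / λ = 5.05×10^8 / 11.1 = 4.55×10^7 s.
Equilibrium anomaly ΔT_eq = F / λ = 129 / 11.1 = 11.6 K.
t = 2.95 years = 9.31×10^7 s, so t/τ = 2.05.
ΔT(t) = ΔT_eq (1 − e^(−t/τ)) = 11.6 × (1 − e^−2.05) = 10.1 K.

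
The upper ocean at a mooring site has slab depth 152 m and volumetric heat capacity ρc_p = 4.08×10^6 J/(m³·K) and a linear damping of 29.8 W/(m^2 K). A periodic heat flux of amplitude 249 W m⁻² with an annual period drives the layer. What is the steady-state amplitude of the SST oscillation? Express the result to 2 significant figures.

Areal heat capacity C = ρc_p × D = 4.08×10^6 × 152 = 6.20×10^8 J/(m^2 K).
Angular frequency ω = 2π / T = 2π / 3.15×10^7 s = 1.99×10^-7 s⁻¹.
√((Cω)² + λ²) = √((124)² + 29.8²) = 127 W/(m²·K).
Amplitude A = F₀ / √((Cω)²+λ²) = 249 / 127 = 1.96 K.

2.0 K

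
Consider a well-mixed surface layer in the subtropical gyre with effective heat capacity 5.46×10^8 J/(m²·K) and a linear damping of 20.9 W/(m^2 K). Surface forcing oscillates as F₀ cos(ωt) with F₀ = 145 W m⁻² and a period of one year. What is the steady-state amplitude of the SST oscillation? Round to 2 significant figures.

Areal heat capacity C = 5.46×10^8 J/(m²·K) (given).
Angular frequency ω = 2π / T = 2π / 3.15×10^7 s = 1.99×10^-7 s⁻¹.
√((Cω)² + λ²) = √((109)² + 20.9²) = 111 W/(m²·K).
Amplitude A = F₀ / √((Cω)²+λ²) = 145 / 111 = 1.31 K.

1.3 K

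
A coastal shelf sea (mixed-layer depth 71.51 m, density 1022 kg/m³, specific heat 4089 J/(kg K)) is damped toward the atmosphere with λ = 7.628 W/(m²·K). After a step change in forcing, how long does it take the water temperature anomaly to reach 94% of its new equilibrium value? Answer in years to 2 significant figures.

3.5 years

Areal heat capacity C = ρ c_p D = 1022 × 4089 × 71.51 = 2.99×10^8 J m⁻² K⁻¹.
τ = C / λ = 2.99×10^8 / 7.628 = 3.92×10^7 s.
Fraction reached: 1 − e^(−t/τ) = 0.94 ⇒ t = −τ ln(1 − 0.94) = τ × 2.81.
t = 1.10×10^8 s = 3.49 years.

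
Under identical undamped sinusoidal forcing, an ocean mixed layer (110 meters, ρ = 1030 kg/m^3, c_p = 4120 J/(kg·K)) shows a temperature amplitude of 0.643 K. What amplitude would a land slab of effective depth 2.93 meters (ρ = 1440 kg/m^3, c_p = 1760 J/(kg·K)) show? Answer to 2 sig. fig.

40 K

C_ocean = 4.67×10^8 J/(m²·K); C_land = 7.43×10^6 J/(m²·K).
A ∝ 1/C ⇒ A_land = A_ocean × C_ocean/C_land = 0.643 × 62.9 = 40.4 K.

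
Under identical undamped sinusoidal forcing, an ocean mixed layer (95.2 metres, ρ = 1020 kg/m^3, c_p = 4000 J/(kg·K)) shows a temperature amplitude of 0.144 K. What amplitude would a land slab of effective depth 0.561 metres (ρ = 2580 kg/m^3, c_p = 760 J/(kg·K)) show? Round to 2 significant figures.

C_ocean = 3.88×10^8 J/(m²·K); C_land = 1.10×10^6 J/(m²·K).
A ∝ 1/C ⇒ A_land = A_ocean × C_ocean/C_land = 0.144 × 353 = 50.8 K.

51 K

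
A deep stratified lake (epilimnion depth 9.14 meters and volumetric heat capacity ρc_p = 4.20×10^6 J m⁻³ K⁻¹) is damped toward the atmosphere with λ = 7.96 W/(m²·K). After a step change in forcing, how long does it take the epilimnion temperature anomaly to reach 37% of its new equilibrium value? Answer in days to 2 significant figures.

26 days

Areal heat capacity C = ρc_p × D = 4.20×10^6 × 9.14 = 3.84×10^7 J/(m^2 K).
τ = C / λ = 3.84×10^7 / 7.96 = 4.82×10^6 s.
Fraction reached: 1 − e^(−t/τ) = 0.37 ⇒ t = −τ ln(1 − 0.37) = τ × 0.462.
t = 2.23×10^6 s = 25.8 days.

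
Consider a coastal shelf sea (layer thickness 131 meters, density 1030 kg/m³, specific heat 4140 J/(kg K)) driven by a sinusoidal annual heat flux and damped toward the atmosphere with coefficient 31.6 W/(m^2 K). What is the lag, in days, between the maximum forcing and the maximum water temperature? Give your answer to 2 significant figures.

Areal heat capacity C = ρ c_p D = 1030 × 4140 × 131 = 5.59×10^8 J m⁻² K⁻¹.
ω = 2π / 3.15×10^7 s = 1.99×10^-7 s⁻¹.
Phase lag φ = arctan(Cω/λ) = arctan(111/31.6) = 1.29 rad.
Time lag = φ / ω = 1.29 / 1.99×10^-7 = 6.50×10^6 s = 75.2 days.

75 days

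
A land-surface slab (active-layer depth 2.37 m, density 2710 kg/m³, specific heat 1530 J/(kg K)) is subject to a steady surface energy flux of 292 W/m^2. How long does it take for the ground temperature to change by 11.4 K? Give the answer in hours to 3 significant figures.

107 hours

Areal heat capacity C = ρ c_p D = 2710 × 1530 × 2.37 = 9.83×10^6 J/(m²·K).
Time required: Δt = C ΔT / F = 9.83×10^6 × 11.4 / 292 = 3.84×10^5 s.
In hours: 3.84×10^5 s / (3600 s/hour) = 107 hours.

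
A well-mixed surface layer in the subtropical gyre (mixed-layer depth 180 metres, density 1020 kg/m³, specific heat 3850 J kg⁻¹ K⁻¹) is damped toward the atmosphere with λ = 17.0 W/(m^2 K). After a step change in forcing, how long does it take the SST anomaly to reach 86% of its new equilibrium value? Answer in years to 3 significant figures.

Areal heat capacity C = ρ c_p D = 1020 × 3850 × 180 = 7.07×10^8 J/(m^2 K).
τ = C / λ = 7.07×10^8 / 17.0 = 4.16×10^7 s.
Fraction reached: 1 − e^(−t/τ) = 0.86 ⇒ t = −τ ln(1 − 0.86) = τ × 1.97.
t = 8.18×10^7 s = 2.59 years.

2.59 years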